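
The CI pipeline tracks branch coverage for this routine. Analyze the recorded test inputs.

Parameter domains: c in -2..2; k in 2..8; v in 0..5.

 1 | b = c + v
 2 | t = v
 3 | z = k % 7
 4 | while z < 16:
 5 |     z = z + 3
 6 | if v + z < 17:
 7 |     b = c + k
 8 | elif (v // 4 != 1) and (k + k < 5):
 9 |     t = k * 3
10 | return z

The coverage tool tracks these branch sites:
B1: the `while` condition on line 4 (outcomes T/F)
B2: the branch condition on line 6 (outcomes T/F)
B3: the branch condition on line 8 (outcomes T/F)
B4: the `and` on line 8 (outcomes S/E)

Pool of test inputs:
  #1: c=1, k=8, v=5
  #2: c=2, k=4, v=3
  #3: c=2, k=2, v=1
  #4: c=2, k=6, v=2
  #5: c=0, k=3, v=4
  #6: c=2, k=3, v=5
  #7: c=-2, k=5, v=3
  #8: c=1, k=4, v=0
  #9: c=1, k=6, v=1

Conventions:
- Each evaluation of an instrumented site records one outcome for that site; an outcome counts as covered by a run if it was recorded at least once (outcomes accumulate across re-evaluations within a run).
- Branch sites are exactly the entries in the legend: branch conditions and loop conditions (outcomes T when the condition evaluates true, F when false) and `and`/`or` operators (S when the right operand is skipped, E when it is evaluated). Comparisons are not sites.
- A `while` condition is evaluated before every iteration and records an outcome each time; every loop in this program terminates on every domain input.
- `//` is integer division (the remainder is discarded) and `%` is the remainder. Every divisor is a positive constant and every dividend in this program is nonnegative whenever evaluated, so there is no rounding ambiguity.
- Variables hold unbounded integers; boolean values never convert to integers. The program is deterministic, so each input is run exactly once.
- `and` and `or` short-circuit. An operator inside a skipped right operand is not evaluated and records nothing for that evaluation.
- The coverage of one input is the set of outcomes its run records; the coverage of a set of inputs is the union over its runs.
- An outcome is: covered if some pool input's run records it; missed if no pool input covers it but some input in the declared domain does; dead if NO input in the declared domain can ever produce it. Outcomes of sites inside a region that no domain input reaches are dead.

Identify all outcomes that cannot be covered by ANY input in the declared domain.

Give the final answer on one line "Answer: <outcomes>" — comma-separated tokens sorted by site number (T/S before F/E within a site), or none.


checking every outcome against all 210 domain inputs:
  reachable outcomes have witnesses, e.g. B1=T (e.g. c=-2, k=2, v=0), B1=F (e.g. c=-2, k=2, v=0), B2=T (e.g. c=-2, k=4, v=0), B2=F (e.g. c=-2, k=2, v=0)
Answer: none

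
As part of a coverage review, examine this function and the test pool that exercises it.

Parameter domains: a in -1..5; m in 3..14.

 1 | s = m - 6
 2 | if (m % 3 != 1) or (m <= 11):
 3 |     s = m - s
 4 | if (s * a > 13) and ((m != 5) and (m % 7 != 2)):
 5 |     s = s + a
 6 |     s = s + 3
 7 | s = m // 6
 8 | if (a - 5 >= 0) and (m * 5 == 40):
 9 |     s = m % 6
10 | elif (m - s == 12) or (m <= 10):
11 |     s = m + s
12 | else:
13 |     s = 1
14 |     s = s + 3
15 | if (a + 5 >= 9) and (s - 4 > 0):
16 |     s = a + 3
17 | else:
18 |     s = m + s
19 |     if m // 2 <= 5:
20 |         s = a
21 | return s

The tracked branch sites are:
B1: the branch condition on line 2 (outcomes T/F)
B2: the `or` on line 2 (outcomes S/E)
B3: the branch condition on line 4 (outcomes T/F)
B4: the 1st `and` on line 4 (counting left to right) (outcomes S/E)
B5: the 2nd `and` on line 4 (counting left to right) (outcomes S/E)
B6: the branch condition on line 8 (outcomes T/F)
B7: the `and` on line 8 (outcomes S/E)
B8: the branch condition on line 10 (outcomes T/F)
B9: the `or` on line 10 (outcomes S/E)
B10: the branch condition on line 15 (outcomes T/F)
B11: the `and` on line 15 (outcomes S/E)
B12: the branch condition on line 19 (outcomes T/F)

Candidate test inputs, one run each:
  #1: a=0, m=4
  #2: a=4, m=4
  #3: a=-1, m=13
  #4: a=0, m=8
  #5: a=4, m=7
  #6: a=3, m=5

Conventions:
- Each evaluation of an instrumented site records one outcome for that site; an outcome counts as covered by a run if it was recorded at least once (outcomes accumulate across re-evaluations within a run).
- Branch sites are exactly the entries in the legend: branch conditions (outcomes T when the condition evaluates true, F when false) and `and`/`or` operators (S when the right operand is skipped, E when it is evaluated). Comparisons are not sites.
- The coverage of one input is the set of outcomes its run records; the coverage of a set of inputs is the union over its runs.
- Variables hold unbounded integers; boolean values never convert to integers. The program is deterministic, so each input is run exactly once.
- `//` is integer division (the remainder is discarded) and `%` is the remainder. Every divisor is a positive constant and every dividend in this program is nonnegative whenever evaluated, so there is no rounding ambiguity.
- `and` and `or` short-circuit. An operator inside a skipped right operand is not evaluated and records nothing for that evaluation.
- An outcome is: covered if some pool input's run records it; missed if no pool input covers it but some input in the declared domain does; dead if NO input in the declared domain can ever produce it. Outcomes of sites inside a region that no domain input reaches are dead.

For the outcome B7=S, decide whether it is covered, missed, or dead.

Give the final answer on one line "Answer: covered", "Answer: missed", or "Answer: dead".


B7=S is recorded by pool input(s) 1, 2, 3, 4, 5, 6 -> covered
Answer: covered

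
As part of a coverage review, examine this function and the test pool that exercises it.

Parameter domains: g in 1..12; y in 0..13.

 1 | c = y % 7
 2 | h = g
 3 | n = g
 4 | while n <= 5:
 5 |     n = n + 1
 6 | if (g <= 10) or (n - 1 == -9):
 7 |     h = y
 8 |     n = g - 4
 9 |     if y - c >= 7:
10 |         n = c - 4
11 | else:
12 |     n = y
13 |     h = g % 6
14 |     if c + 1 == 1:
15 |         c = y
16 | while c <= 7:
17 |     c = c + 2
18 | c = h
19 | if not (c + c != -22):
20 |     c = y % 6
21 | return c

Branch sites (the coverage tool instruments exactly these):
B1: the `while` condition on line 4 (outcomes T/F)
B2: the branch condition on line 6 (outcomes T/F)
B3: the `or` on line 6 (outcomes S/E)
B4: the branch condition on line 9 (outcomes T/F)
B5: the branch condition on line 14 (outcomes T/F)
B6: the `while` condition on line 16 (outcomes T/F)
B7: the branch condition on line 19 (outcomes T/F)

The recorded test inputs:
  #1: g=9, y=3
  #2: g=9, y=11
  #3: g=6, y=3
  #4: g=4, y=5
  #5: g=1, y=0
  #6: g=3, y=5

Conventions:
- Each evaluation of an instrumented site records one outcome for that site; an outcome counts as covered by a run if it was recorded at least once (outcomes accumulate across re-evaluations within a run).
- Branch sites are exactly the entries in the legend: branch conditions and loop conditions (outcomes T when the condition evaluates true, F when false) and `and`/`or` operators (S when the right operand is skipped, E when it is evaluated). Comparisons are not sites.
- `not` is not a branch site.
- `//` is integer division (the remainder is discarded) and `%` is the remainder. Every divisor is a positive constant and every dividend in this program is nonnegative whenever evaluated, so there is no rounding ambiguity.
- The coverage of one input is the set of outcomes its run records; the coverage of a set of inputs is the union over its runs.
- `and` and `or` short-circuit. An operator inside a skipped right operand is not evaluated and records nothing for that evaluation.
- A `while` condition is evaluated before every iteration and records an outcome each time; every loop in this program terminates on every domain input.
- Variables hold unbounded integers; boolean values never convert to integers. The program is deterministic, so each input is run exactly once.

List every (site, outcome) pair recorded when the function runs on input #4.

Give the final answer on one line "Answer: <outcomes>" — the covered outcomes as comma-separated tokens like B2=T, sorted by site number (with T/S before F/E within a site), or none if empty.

Running input #4 (g=4, y=5), event by event:
  B1->T, B1->T, B1->F, B3->S, B2->T, B4->F, B6->T, B6->T, B6->F, B7->F
distinct outcomes covered: B1=T, B1=F, B2=T, B3=S, B4=F, B6=T, B6=F, B7=F

Answer: B1=T, B1=F, B2=T, B3=S, B4=F, B6=T, B6=F, B7=F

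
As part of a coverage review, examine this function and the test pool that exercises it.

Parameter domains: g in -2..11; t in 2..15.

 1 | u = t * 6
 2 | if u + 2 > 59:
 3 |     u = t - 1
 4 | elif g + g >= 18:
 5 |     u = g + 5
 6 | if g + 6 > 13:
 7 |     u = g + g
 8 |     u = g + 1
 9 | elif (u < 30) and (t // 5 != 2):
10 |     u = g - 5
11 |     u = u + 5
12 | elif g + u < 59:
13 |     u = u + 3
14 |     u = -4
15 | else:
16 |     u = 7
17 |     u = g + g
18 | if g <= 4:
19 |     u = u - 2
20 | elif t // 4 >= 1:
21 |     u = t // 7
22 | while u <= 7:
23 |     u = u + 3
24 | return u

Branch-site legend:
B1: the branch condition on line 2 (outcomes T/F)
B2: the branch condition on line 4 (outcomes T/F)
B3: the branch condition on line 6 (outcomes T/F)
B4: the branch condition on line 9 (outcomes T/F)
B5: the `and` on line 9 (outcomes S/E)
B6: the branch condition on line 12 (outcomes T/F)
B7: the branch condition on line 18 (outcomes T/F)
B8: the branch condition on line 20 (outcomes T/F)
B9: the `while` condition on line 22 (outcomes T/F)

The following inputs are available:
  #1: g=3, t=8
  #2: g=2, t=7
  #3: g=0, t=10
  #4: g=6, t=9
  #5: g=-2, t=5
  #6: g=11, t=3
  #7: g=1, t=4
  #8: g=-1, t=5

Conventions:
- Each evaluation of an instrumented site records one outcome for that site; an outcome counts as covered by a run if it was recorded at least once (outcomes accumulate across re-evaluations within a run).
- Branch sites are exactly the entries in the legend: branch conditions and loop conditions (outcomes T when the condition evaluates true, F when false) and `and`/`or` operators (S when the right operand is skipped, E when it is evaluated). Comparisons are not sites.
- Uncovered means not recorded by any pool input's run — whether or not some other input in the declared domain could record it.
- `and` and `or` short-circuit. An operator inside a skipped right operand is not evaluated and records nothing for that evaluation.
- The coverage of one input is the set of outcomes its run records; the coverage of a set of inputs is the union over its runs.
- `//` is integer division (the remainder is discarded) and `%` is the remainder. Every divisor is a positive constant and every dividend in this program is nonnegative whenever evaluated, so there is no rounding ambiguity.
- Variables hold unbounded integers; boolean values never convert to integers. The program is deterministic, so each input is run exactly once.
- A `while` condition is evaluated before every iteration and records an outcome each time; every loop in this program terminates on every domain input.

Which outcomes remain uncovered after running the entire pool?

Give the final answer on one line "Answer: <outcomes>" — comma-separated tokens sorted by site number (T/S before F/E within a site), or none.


input #1 (g=3, t=8): events B1->F, B2->F, B3->F, B5->S, B4->F, B6->T, B7->T, B9->T, B9->T, B9->T, B9->T, B9->T, B9->F; covers B1=F, B2=F, B3=F, B4=F, B5=S, B6=T, B7=T, B9=T, B9=F
input #2 (g=2, t=7): events B1->F, B2->F, B3->F, B5->S, B4->F, B6->T, B7->T, B9->T, B9->T, B9->T, B9->T, B9->T, B9->F; covers B1=F, B2=F, B3=F, B4=F, B5=S, B6=T, B7=T, B9=T, B9=F
input #3 (g=0, t=10): events B1->T, B3->F, B5->E, B4->F, B6->T, B7->T, B9->T, B9->T, B9->T, B9->T, B9->T, B9->F; covers B1=T, B3=F, B4=F, B5=E, B6=T, B7=T, B9=T, B9=F
input #4 (g=6, t=9): events B1->F, B2->F, B3->F, B5->S, B4->F, B6->F, B7->F, B8->T, B9->T, B9->T, B9->T, B9->F; covers B1=F, B2=F, B3=F, B4=F, B5=S, B6=F, B7=F, B8=T, B9=T, B9=F
input #5 (g=-2, t=5): events B1->F, B2->F, B3->F, B5->S, B4->F, B6->T, B7->T, B9->T, B9->T, B9->T, B9->T, B9->T, B9->F; covers B1=F, B2=F, B3=F, B4=F, B5=S, B6=T, B7=T, B9=T, B9=F
input #6 (g=11, t=3): events B1->F, B2->T, B3->T, B7->F, B8->F, B9->F; covers B1=F, B2=T, B3=T, B7=F, B8=F, B9=F
input #7 (g=1, t=4): events B1->F, B2->F, B3->F, B5->E, B4->T, B7->T, B9->T, B9->T, B9->T, B9->F; covers B1=F, B2=F, B3=F, B4=T, B5=E, B7=T, B9=T, B9=F
input #8 (g=-1, t=5): events B1->F, B2->F, B3->F, B5->S, B4->F, B6->T, B7->T, B9->T, B9->T, B9->T, B9->T, B9->T, B9->F; covers B1=F, B2=F, B3=F, B4=F, B5=S, B6=T, B7=T, B9=T, B9=F
union over the pool: B1=T, B1=F, B2=T, B2=F, B3=T, B3=F, B4=T, B4=F, B5=S, B5=E, B6=T, B6=F, B7=T, B7=F, B8=T, B8=F, B9=T, B9=F
uncovered (0 of 18): none
Answer: none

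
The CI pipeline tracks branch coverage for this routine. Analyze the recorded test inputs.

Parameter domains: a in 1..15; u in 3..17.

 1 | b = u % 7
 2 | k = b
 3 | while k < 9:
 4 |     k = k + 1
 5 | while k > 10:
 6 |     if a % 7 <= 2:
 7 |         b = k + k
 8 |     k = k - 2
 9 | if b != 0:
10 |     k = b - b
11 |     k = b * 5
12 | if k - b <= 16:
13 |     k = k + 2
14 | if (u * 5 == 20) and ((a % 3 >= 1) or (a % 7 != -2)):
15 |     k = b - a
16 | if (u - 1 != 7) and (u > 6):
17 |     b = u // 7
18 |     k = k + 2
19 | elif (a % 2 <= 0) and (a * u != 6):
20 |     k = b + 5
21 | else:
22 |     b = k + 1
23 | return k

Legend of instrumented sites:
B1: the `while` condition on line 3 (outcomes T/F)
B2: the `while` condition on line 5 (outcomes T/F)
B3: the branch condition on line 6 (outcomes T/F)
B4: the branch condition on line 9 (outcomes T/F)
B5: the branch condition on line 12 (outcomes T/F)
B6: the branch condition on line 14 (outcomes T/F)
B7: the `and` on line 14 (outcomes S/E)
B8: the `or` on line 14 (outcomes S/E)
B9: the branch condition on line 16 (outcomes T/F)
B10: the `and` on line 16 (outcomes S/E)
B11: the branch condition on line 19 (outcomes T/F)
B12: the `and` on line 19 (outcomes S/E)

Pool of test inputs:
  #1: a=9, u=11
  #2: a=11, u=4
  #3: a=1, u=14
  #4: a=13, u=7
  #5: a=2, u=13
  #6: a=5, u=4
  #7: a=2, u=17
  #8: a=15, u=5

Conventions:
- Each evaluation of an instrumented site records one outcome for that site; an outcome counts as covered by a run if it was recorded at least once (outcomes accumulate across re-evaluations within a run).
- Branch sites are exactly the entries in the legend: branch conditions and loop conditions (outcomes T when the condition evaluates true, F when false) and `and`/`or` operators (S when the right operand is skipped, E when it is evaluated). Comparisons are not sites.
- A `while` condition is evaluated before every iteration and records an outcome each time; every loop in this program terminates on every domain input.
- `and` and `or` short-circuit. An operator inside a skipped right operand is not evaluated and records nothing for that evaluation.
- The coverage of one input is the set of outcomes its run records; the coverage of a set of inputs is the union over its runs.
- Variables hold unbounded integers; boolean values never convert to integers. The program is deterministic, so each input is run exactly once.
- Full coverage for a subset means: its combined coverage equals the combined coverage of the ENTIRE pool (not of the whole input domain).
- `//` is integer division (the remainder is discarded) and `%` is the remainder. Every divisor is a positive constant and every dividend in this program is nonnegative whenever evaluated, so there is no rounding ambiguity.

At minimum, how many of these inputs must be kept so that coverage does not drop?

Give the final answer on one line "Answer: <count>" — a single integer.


input #1 (a=9, u=11): events B1->T, B1->T, B1->T, B1->T, B1->T, B1->F, B2->F, B4->T, B5->T, B7->S, B6->F, B10->E, B9->T; covers B1=T, B1=F, B2=F, B4=T, B5=T, B6=F, B7=S, B9=T, B10=E
input #2 (a=11, u=4): events B1->T, B1->T, B1->T, B1->T, B1->T, B1->F, B2->F, B4->T, B5->T, B7->E, B8->S, B6->T, B10->E, B9->F, ...; covers B1=T, B1=F, B2=F, B4=T, B5=T, B6=T, B7=E, B8=S, B9=F, B10=E, B11=F, B12=S
input #3 (a=1, u=14): events B1->T, B1->T, B1->T, B1->T, B1->T, B1->T, B1->T, B1->T, B1->T, B1->F, B2->F, B4->F, B5->T, B7->S, ...; covers B1=T, B1=F, B2=F, B4=F, B5=T, B6=F, B7=S, B9=T, B10=E
input #4 (a=13, u=7): events B1->T, B1->T, B1->T, B1->T, B1->T, B1->T, B1->T, B1->T, B1->T, B1->F, B2->F, B4->F, B5->T, B7->S, ...; covers B1=T, B1=F, B2=F, B4=F, B5=T, B6=F, B7=S, B9=T, B10=E
input #5 (a=2, u=13): events B1->T, B1->T, B1->T, B1->F, B2->F, B4->T, B5->F, B7->S, B6->F, B10->E, B9->T; covers B1=T, B1=F, B2=F, B4=T, B5=F, B6=F, B7=S, B9=T, B10=E
input #6 (a=5, u=4): events B1->T, B1->T, B1->T, B1->T, B1->T, B1->F, B2->F, B4->T, B5->T, B7->E, B8->S, B6->T, B10->E, B9->F, ...; covers B1=T, B1=F, B2=F, B4=T, B5=T, B6=T, B7=E, B8=S, B9=F, B10=E, B11=F, B12=S
input #7 (a=2, u=17): events B1->T, B1->T, B1->T, B1->T, B1->T, B1->T, B1->F, B2->F, B4->T, B5->T, B7->S, B6->F, B10->E, B9->T; covers B1=T, B1=F, B2=F, B4=T, B5=T, B6=F, B7=S, B9=T, B10=E
input #8 (a=15, u=5): events B1->T, B1->T, B1->T, B1->T, B1->F, B2->F, B4->T, B5->F, B7->S, B6->F, B10->E, B9->F, B12->S, B11->F; covers B1=T, B1=F, B2=F, B4=T, B5=F, B6=F, B7=S, B9=F, B10=E, B11=F, B12=S
the full pool covers 17 outcomes: B1=T, B1=F, B2=F, B4=T, B4=F, B5=T, B5=F, B6=T, B6=F, B7=S, B7=E, B8=S, B9=T, B9=F, B10=E, B11=F, B12=S
checked all size-1 subsets: none covers 17 outcomes (max 12/17)
checked all size-2 subsets: none covers 17 outcomes (max 16/17)
size 3: inputs {2, 3, 5} cover all 17 outcomes, and no lexicographically smaller subset of this size does
Answer: 3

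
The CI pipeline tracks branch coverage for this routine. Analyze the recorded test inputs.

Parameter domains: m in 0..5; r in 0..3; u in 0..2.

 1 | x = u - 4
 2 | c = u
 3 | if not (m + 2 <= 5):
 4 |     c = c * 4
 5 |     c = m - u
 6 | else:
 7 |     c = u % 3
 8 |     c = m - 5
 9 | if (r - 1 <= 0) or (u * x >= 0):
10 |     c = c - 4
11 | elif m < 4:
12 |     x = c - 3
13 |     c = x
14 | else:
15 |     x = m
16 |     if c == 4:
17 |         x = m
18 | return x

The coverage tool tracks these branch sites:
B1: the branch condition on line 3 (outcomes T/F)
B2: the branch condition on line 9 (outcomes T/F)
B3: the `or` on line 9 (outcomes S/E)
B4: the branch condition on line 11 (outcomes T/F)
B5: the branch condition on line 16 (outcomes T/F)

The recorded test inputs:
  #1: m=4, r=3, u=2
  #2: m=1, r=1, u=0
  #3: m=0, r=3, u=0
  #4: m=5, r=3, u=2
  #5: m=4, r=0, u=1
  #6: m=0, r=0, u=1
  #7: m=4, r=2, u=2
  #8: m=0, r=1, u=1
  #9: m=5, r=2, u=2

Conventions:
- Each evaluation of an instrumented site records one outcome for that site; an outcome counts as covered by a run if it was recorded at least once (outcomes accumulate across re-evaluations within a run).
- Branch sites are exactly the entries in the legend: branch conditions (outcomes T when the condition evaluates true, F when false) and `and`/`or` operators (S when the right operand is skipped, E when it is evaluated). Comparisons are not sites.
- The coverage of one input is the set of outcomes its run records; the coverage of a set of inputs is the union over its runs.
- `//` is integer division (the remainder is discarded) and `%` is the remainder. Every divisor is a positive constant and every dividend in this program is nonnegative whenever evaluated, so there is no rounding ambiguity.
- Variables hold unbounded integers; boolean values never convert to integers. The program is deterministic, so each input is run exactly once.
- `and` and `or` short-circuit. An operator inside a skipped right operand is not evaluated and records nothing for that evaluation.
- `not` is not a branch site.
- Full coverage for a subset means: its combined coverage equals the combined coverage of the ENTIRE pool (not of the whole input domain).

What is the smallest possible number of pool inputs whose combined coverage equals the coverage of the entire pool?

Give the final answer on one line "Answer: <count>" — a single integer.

run #1 (m=4, r=3, u=2) records B1=T, B2=F, B3=E, B4=F, B5=F
run #2 (m=1, r=1, u=0) records B1=F, B2=T, B3=S
run #3 (m=0, r=3, u=0) records B1=F, B2=T, B3=E
run #4 (m=5, r=3, u=2) records B1=T, B2=F, B3=E, B4=F, B5=F
run #5 (m=4, r=0, u=1) records B1=T, B2=T, B3=S
run #6 (m=0, r=0, u=1) records B1=F, B2=T, B3=S
run #7 (m=4, r=2, u=2) records B1=T, B2=F, B3=E, B4=F, B5=F
run #8 (m=0, r=1, u=1) records B1=F, B2=T, B3=S
run #9 (m=5, r=2, u=2) records B1=T, B2=F, B3=E, B4=F, B5=F
pool-wide coverage (8 outcomes): B1=T, B1=F, B2=T, B2=F, B3=S, B3=E, B4=F, B5=F
checked all size-1 subsets: none covers 8 outcomes (max 5/8)
at size 2, {1, 2} reaches all 8 outcomes; every lexicographically earlier size-2 subset fails

Answer: 2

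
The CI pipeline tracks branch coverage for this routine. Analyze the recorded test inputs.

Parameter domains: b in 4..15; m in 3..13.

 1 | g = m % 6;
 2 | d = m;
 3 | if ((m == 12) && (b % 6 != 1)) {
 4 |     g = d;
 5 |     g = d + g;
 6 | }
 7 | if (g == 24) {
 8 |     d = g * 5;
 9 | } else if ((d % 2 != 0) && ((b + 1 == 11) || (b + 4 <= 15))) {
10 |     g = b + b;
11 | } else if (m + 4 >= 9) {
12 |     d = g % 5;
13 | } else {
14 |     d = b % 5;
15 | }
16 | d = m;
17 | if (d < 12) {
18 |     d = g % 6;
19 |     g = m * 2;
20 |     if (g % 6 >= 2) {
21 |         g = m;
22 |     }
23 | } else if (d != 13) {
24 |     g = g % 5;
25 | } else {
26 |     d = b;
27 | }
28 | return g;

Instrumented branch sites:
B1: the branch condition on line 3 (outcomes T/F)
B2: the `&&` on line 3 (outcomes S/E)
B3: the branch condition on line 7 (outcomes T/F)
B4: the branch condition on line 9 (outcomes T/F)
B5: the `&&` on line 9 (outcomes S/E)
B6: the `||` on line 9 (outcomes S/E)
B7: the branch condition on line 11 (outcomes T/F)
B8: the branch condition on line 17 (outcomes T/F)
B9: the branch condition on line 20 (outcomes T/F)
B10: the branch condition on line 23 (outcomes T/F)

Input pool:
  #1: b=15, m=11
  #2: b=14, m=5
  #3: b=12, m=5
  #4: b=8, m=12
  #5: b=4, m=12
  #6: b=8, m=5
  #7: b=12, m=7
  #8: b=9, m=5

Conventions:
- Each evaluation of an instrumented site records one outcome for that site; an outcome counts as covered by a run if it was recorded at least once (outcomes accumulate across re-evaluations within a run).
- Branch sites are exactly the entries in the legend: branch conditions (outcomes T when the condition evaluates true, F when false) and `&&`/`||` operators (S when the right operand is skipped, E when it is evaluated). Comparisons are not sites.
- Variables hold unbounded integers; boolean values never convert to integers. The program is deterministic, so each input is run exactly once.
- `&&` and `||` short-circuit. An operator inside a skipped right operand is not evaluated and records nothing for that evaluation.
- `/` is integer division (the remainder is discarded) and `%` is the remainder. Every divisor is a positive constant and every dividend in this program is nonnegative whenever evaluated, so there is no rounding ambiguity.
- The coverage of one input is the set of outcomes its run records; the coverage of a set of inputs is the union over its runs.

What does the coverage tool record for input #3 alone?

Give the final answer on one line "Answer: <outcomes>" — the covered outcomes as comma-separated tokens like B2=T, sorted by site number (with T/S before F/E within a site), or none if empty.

Running input #3 (b=12, m=5), event by event:
  B2->S, B1->F, B3->F, B5->E, B6->E, B4->F, B7->T, B8->T, B9->T
distinct outcomes covered: B1=F, B2=S, B3=F, B4=F, B5=E, B6=E, B7=T, B8=T, B9=T

Answer: B1=F, B2=S, B3=F, B4=F, B5=E, B6=E, B7=T, B8=T, B9=T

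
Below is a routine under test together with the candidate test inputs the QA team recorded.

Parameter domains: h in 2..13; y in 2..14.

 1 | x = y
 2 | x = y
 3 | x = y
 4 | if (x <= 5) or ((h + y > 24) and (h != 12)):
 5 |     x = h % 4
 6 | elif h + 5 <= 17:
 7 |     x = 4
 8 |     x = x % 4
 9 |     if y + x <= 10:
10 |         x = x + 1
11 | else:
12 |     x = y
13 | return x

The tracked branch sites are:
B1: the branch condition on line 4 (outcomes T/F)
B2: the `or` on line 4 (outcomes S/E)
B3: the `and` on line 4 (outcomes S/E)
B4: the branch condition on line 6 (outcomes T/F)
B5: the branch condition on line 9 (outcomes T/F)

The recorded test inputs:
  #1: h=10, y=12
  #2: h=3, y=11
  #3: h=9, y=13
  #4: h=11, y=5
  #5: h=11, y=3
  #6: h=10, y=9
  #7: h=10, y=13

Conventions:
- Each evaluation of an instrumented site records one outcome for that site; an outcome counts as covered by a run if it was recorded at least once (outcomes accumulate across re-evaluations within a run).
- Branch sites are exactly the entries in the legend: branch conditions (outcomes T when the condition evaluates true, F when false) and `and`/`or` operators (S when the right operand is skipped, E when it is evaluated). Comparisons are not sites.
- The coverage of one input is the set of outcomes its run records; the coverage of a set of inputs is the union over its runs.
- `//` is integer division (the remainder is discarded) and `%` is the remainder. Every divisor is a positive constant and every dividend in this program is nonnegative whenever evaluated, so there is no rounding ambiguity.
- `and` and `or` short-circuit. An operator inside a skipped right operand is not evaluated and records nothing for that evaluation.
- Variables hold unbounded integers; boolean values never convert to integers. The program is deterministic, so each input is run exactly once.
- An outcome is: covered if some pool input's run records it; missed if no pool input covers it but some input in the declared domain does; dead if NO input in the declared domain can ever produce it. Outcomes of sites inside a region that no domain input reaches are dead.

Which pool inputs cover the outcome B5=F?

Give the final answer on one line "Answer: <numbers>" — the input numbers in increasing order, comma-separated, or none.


input #1 (h=10, y=12): produces B5=F
input #2 (h=3, y=11): produces B5=F
input #3 (h=9, y=13): produces B5=F
input #4 (h=11, y=5): does not produce B5=F
input #5 (h=11, y=3): does not produce B5=F
input #6 (h=10, y=9): does not produce B5=F
input #7 (h=10, y=13): produces B5=F
Answer: 1, 2, 3, 7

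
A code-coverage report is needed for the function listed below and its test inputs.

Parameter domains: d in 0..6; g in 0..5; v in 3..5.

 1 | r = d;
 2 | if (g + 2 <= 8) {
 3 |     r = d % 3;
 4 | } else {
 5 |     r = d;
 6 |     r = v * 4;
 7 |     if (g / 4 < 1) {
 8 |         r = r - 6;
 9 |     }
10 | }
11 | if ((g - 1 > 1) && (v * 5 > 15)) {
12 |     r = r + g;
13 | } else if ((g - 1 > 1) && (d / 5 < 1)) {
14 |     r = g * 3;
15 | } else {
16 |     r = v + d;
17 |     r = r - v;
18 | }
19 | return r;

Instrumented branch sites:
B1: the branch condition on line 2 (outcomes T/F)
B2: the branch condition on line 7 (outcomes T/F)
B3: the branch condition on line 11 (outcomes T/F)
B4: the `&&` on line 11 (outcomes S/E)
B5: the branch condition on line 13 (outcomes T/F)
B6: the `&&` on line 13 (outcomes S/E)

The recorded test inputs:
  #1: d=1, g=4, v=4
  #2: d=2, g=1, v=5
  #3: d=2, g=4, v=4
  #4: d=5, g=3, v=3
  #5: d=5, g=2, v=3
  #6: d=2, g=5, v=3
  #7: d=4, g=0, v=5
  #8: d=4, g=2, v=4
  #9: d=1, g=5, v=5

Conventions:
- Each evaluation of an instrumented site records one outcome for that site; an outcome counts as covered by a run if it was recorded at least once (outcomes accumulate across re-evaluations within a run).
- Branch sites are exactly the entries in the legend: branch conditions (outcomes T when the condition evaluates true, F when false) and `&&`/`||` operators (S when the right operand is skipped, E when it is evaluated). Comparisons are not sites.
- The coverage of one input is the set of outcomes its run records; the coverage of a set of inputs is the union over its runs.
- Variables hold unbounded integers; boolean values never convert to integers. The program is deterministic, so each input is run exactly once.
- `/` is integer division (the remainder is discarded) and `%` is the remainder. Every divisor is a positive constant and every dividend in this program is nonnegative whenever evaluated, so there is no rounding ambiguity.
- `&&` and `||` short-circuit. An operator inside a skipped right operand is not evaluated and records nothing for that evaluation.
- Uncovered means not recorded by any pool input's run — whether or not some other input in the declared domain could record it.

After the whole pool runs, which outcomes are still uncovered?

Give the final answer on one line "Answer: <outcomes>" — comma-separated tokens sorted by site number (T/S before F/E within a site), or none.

input #1, d=1, g=4, v=4: events B1->T, B4->E, B3->T; outcomes B1=T, B3=T, B4=E
input #2, d=2, g=1, v=5: events B1->T, B4->S, B3->F, B6->S, B5->F; outcomes B1=T, B3=F, B4=S, B5=F, B6=S
input #3, d=2, g=4, v=4: events B1->T, B4->E, B3->T; outcomes B1=T, B3=T, B4=E
input #4, d=5, g=3, v=3: events B1->T, B4->E, B3->F, B6->E, B5->F; outcomes B1=T, B3=F, B4=E, B5=F, B6=E
input #5, d=5, g=2, v=3: events B1->T, B4->S, B3->F, B6->S, B5->F; outcomes B1=T, B3=F, B4=S, B5=F, B6=S
input #6, d=2, g=5, v=3: events B1->T, B4->E, B3->F, B6->E, B5->T; outcomes B1=T, B3=F, B4=E, B5=T, B6=E
input #7, d=4, g=0, v=5: events B1->T, B4->S, B3->F, B6->S, B5->F; outcomes B1=T, B3=F, B4=S, B5=F, B6=S
input #8, d=4, g=2, v=4: events B1->T, B4->S, B3->F, B6->S, B5->F; outcomes B1=T, B3=F, B4=S, B5=F, B6=S
input #9, d=1, g=5, v=5: events B1->T, B4->E, B3->T; outcomes B1=T, B3=T, B4=E
union over the pool: B1=T, B3=T, B3=F, B4=S, B4=E, B5=T, B5=F, B6=S, B6=E
uncovered (3 of 12): B1=F, B2=T, B2=F

Answer: B1=F, B2=T, B2=F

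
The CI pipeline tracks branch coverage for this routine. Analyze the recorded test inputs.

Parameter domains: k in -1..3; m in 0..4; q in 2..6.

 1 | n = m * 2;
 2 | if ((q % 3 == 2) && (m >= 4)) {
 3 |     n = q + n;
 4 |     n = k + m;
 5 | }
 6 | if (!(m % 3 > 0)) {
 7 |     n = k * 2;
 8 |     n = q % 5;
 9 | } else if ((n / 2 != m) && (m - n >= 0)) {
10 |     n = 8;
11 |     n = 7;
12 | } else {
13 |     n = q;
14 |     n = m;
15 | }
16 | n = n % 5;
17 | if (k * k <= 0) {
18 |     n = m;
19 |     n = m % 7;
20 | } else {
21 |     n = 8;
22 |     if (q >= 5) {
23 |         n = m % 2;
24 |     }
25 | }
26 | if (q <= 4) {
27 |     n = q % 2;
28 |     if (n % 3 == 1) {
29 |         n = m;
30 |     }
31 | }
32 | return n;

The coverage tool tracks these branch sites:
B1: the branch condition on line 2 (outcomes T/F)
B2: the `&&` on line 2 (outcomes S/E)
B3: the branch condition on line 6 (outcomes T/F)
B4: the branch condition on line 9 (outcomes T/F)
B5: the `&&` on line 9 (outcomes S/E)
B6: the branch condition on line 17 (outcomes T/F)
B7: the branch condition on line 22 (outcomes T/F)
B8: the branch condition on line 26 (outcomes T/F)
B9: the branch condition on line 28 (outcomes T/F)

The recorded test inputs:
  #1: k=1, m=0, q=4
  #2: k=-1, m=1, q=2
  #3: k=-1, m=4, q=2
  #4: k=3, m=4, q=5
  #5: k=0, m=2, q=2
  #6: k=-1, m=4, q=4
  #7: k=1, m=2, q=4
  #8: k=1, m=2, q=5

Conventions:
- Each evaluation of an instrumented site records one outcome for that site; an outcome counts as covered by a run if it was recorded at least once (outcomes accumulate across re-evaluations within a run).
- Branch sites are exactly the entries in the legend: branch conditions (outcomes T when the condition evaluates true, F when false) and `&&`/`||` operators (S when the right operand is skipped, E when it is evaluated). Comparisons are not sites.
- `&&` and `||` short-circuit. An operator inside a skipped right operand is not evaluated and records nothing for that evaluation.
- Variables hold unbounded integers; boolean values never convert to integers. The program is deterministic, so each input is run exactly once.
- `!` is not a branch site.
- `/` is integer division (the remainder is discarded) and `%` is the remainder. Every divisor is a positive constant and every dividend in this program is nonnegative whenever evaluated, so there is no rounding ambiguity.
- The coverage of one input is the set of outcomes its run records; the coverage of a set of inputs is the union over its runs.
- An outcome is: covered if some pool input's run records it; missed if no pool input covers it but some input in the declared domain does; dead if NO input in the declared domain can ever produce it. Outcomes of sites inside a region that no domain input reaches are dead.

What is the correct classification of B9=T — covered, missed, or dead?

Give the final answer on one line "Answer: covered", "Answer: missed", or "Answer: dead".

no pool input records B9=T
but domain input (k=-1, m=0, q=3) does record it -> reachable, so missed

Answer: missed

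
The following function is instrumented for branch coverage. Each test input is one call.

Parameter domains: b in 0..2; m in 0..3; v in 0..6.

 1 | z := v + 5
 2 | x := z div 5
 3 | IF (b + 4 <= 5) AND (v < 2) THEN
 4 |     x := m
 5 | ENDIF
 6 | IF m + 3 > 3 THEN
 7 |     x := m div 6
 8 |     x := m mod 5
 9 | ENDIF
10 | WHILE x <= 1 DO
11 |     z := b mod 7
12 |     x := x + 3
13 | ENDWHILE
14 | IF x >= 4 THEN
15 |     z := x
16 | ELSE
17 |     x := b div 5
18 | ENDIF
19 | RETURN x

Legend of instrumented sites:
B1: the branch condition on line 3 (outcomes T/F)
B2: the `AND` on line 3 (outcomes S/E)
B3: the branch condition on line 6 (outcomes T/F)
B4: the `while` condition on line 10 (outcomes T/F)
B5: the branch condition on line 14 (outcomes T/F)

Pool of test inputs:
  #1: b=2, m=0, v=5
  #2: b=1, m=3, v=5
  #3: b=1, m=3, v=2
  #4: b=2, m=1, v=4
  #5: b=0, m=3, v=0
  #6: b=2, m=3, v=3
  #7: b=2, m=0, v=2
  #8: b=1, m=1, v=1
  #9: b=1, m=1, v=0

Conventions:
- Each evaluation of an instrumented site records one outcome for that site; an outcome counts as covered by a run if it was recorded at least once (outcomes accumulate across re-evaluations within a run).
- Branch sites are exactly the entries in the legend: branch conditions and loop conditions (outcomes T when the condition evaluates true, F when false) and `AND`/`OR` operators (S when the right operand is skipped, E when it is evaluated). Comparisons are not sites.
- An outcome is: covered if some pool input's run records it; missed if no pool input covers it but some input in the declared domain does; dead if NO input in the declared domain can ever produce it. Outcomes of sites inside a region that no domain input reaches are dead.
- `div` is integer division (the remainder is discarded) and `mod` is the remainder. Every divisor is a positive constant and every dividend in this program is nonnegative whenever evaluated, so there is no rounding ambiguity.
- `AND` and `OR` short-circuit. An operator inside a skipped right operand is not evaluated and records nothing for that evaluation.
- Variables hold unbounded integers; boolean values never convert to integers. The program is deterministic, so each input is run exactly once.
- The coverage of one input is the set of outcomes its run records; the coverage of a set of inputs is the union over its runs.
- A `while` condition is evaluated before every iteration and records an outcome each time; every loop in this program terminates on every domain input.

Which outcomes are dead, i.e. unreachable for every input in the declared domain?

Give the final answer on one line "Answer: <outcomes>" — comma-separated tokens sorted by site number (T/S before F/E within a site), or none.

sweeping the full domain (84 inputs) for each outcome:
  reachable outcomes have witnesses, e.g. B1=T (e.g. b=0, m=0, v=0), B1=F (e.g. b=0, m=0, v=2), B2=S (e.g. b=2, m=0, v=0), B2=E (e.g. b=0, m=0, v=0)

Answer: none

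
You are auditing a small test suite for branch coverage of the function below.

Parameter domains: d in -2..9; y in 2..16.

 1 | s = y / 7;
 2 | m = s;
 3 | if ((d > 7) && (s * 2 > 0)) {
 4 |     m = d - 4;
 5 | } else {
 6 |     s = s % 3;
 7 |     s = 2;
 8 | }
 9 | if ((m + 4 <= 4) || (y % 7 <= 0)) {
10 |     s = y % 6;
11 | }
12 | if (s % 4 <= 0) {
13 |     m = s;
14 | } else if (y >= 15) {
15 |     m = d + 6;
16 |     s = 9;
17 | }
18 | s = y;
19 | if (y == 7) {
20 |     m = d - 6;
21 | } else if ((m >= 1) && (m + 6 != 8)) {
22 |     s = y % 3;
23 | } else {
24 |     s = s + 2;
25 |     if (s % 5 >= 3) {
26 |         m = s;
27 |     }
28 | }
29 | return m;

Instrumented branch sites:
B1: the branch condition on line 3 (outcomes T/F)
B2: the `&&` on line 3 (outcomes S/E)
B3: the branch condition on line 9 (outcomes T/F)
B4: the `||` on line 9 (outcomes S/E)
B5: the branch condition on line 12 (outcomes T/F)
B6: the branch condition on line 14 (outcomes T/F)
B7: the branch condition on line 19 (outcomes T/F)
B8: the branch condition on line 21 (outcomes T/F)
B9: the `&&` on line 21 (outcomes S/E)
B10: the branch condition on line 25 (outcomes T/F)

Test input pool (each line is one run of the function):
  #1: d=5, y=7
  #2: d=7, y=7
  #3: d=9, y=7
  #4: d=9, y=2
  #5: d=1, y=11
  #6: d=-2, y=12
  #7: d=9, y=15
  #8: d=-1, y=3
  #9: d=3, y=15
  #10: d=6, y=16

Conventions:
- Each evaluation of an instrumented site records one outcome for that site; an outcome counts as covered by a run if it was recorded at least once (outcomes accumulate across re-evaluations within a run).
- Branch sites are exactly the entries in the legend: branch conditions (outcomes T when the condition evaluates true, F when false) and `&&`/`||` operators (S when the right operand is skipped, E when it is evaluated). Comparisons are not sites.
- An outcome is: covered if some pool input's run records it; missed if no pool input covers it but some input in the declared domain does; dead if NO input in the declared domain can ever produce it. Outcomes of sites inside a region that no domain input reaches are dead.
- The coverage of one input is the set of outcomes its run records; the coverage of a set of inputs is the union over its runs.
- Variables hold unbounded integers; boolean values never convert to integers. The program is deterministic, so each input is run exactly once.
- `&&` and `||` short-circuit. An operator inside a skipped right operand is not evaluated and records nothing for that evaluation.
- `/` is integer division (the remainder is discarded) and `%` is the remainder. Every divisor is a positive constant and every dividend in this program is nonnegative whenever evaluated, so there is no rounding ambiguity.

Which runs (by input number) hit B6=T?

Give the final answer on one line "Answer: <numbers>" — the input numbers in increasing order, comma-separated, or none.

input #1 (d=5, y=7): does not record B6=T
input #2 (d=7, y=7): does not record B6=T
input #3 (d=9, y=7): does not record B6=T
input #4 (d=9, y=2): does not record B6=T
input #5 (d=1, y=11): does not record B6=T
input #6 (d=-2, y=12): does not record B6=T
input #7 (d=9, y=15): records B6=T
input #8 (d=-1, y=3): does not record B6=T
input #9 (d=3, y=15): records B6=T
input #10 (d=6, y=16): records B6=T

Answer: 7, 9, 10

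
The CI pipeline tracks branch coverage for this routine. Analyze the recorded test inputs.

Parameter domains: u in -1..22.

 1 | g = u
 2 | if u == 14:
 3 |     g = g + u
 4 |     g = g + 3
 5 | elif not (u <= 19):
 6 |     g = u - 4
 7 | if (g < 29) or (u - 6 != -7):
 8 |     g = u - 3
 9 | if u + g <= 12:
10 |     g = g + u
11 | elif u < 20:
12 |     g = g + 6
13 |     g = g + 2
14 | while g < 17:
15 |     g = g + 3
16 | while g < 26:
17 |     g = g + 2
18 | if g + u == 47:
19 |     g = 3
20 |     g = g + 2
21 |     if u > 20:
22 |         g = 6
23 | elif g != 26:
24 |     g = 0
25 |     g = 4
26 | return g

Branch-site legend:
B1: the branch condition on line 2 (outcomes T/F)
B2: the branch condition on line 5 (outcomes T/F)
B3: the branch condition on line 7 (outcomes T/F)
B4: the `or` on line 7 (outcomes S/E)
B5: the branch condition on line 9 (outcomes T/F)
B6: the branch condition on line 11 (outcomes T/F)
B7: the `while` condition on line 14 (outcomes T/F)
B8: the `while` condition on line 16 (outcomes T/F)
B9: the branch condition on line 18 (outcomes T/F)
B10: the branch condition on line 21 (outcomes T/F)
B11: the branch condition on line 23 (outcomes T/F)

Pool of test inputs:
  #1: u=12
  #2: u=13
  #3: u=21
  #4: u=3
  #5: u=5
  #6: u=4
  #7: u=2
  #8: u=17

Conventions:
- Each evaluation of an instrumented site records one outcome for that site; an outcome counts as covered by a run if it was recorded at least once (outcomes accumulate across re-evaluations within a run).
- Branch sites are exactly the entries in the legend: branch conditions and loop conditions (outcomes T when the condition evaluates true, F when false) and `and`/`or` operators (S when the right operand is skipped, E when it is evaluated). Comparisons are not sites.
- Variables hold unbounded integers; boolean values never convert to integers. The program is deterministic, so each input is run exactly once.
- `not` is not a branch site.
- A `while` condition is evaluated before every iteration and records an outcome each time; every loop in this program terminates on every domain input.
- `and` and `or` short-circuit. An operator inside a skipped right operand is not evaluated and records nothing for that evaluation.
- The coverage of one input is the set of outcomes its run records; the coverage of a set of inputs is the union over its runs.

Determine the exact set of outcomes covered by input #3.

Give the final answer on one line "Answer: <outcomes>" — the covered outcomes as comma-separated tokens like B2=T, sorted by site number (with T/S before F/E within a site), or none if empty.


Simulating input #3 (u=21) step by step:
  B1->F, B2->T, B4->S, B3->T, B5->F, B6->F, B7->F, B8->T, B8->T, B8->T
  B8->T, B8->F, B9->T, B10->T
deduplicating events, the covered set is: B1=F, B2=T, B3=T, B4=S, B5=F, B6=F, B7=F, B8=T, B8=F, B9=T, B10=T
Answer: B1=F, B2=T, B3=T, B4=S, B5=F, B6=F, B7=F, B8=T, B8=F, B9=T, B10=T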